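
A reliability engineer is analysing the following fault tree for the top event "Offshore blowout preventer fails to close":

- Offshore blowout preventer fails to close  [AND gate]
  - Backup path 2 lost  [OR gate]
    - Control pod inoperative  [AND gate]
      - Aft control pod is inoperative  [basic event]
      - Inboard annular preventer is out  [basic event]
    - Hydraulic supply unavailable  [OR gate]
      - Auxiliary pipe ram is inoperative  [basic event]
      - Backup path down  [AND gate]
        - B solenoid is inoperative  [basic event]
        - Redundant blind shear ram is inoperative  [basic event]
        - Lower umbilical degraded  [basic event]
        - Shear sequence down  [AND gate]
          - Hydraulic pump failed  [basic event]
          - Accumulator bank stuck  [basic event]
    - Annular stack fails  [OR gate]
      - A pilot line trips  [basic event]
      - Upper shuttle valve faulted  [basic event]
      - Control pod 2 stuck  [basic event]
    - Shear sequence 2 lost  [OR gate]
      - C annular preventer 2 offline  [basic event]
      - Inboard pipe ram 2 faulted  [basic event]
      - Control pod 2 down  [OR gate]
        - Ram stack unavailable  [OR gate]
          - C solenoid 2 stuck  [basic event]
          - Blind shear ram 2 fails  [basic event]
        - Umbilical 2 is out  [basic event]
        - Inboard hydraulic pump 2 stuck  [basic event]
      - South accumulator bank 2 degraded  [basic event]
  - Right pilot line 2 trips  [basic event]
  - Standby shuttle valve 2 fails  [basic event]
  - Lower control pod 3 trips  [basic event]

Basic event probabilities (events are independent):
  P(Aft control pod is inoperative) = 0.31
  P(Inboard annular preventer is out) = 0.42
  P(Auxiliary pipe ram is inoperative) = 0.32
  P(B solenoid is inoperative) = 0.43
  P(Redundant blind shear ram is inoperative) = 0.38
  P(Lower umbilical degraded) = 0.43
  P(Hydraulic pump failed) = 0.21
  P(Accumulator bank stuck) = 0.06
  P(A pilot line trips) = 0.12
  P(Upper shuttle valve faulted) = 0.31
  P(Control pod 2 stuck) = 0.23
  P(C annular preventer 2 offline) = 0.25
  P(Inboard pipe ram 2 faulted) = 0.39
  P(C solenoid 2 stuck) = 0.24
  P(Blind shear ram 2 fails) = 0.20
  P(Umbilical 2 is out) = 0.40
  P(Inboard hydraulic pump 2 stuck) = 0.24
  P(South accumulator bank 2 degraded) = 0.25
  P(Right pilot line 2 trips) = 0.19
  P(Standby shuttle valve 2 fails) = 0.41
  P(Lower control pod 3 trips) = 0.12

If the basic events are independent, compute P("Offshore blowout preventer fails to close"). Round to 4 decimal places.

0.0091

P(Control pod inoperative) [AND] = 0.31 × 0.42 = 0.130200
P(Shear sequence down) [AND] = 0.21 × 0.06 = 0.012600
P(Backup path down) [AND] = 0.43 × 0.38 × 0.43 × 0.012600 = 0.000885
P(Hydraulic supply unavailable) [OR] = 1 − (1−0.32) × (1−0.000885) = 0.320602
P(Annular stack fails) [OR] = 1 − (1−0.12) × (1−0.31) × (1−0.23) = 0.532456
P(Ram stack unavailable) [OR] = 1 − (1−0.24) × (1−0.20) = 0.392000
P(Control pod 2 down) [OR] = 1 − (1−0.392000) × (1−0.40) × (1−0.24) = 0.722752
P(Shear sequence 2 lost) [OR] = 1 − (1−0.25) × (1−0.39) × (1−0.722752) × (1−0.25) = 0.904869
P(Backup path 2 lost) [OR] = 1 − (1−0.130200) × (1−0.320602) × (1−0.532456) × (1−0.904869) = 0.973716
P(Offshore blowout preventer fails to close) [AND] = 0.973716 × 0.19 × 0.41 × 0.12 = 0.009102
Rounded to 4 decimal places: P(Offshore blowout preventer fails to close) ≈ 0.0091.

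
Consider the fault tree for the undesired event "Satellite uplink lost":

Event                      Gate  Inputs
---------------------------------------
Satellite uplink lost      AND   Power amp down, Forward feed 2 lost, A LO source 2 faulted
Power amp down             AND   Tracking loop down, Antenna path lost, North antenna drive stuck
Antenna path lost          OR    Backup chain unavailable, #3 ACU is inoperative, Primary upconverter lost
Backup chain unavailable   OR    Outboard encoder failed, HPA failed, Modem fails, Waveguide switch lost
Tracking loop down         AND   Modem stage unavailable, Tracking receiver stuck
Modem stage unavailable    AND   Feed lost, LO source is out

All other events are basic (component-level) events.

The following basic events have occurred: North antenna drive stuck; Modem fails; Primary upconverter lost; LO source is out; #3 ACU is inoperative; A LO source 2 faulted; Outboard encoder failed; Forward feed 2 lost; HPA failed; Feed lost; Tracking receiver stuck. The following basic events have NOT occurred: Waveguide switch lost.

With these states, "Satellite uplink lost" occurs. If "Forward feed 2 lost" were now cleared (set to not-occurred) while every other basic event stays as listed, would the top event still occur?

Counterfactual: set "Forward feed 2 lost" to not occurred.
Modem stage unavailable [AND]: Feed lost=occurs, LO source is out=occurs → all inputs occur → occurs.
Tracking loop down [AND]: Modem stage unavailable=occurs, Tracking receiver stuck=occurs → all inputs occur → occurs.
Backup chain unavailable [OR]: Outboard encoder failed=occurs, HPA failed=occurs, Modem fails=occurs, Waveguide switch lost=not → at least one input occurs → occurs.
Antenna path lost [OR]: Backup chain unavailable=occurs, #3 ACU is inoperative=occurs, Primary upconverter lost=occurs → at least one input occurs → occurs.
Power amp down [AND]: Tracking loop down=occurs, Antenna path lost=occurs, North antenna drive stuck=occurs → all inputs occur → occurs.
Satellite uplink lost [AND]: Power amp down=occurs, Forward feed 2 lost=not, A LO source 2 faulted=occurs → not all inputs occur → does not occur.

No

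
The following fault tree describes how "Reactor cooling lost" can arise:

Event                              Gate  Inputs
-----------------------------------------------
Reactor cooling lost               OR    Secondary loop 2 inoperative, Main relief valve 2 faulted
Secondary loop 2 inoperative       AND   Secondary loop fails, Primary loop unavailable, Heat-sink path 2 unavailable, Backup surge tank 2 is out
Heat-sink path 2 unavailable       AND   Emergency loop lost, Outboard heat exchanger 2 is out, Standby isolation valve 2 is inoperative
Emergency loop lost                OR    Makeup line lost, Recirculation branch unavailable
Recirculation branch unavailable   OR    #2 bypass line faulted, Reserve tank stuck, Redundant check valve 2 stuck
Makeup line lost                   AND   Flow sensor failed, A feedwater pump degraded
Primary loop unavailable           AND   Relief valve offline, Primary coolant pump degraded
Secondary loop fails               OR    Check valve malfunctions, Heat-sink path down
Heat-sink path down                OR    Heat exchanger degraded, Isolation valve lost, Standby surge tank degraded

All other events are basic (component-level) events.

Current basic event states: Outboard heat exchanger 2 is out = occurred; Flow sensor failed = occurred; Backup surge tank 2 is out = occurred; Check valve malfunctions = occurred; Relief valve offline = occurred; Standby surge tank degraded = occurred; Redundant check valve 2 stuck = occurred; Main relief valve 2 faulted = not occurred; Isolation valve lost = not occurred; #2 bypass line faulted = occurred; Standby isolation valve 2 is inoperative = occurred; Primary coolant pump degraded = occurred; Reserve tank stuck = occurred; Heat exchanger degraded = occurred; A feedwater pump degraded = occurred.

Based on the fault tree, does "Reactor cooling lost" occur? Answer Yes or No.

Yes

Heat-sink path down [OR]: Heat exchanger degraded=occurs, Isolation valve lost=not, Standby surge tank degraded=occurs → at least one input occurs → occurs.
Secondary loop fails [OR]: Check valve malfunctions=occurs, Heat-sink path down=occurs → at least one input occurs → occurs.
Primary loop unavailable [AND]: Relief valve offline=occurs, Primary coolant pump degraded=occurs → all inputs occur → occurs.
Makeup line lost [AND]: Flow sensor failed=occurs, A feedwater pump degraded=occurs → all inputs occur → occurs.
Recirculation branch unavailable [OR]: #2 bypass line faulted=occurs, Reserve tank stuck=occurs, Redundant check valve 2 stuck=occurs → at least one input occurs → occurs.
Emergency loop lost [OR]: Makeup line lost=occurs, Recirculation branch unavailable=occurs → at least one input occurs → occurs.
Heat-sink path 2 unavailable [AND]: Emergency loop lost=occurs, Outboard heat exchanger 2 is out=occurs, Standby isolation valve 2 is inoperative=occurs → all inputs occur → occurs.
Secondary loop 2 inoperative [AND]: Secondary loop fails=occurs, Primary loop unavailable=occurs, Heat-sink path 2 unavailable=occurs, Backup surge tank 2 is out=occurs → all inputs occur → occurs.
Reactor cooling lost [OR]: Secondary loop 2 inoperative=occurs, Main relief valve 2 faulted=not → at least one input occurs → occurs.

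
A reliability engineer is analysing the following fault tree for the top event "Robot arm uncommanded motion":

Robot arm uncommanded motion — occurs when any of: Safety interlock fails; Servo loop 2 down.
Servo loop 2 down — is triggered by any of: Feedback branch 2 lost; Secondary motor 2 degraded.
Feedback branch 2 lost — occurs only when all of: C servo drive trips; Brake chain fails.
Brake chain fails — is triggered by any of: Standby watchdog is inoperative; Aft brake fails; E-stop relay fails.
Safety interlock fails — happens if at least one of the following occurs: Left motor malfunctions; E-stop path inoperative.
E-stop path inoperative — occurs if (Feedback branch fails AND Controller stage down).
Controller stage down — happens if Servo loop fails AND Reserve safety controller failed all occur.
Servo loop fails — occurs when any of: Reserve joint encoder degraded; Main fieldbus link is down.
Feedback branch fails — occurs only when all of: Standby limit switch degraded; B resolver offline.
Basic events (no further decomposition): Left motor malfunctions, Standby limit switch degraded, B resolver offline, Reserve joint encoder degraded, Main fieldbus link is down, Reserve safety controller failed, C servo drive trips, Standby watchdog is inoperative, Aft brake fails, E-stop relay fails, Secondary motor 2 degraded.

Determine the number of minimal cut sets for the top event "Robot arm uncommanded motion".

Feedback branch fails [AND]: one cut set from each child combined → 1 × 1 = 1 cut set(s).
Servo loop fails [OR]: union of children's cut sets → 2 cut set(s).
Controller stage down [AND]: one cut set from each child combined → 2 × 1 = 2 cut set(s).
E-stop path inoperative [AND]: one cut set from each child combined → 1 × 2 = 2 cut set(s).
Safety interlock fails [OR]: union of children's cut sets → 3 cut set(s).
Brake chain fails [OR]: union of children's cut sets → 3 cut set(s).
Feedback branch 2 lost [AND]: one cut set from each child combined → 1 × 3 = 3 cut set(s).
Servo loop 2 down [OR]: union of children's cut sets → 4 cut set(s).
Robot arm uncommanded motion [OR]: union of children's cut sets → 7 cut set(s).
Minimal cut sets: {Left motor malfunctions}; {B resolver offline, Reserve joint encoder degraded, Reserve safety controller failed, Standby limit switch degraded}; {B resolver offline, Main fieldbus link is down, Reserve safety controller failed, Standby limit switch degraded}; {C servo drive trips, Standby watchdog is inoperative}; {Aft brake fails, C servo drive trips}; {C servo drive trips, E-stop relay fails}; {Secondary motor 2 degraded}.

7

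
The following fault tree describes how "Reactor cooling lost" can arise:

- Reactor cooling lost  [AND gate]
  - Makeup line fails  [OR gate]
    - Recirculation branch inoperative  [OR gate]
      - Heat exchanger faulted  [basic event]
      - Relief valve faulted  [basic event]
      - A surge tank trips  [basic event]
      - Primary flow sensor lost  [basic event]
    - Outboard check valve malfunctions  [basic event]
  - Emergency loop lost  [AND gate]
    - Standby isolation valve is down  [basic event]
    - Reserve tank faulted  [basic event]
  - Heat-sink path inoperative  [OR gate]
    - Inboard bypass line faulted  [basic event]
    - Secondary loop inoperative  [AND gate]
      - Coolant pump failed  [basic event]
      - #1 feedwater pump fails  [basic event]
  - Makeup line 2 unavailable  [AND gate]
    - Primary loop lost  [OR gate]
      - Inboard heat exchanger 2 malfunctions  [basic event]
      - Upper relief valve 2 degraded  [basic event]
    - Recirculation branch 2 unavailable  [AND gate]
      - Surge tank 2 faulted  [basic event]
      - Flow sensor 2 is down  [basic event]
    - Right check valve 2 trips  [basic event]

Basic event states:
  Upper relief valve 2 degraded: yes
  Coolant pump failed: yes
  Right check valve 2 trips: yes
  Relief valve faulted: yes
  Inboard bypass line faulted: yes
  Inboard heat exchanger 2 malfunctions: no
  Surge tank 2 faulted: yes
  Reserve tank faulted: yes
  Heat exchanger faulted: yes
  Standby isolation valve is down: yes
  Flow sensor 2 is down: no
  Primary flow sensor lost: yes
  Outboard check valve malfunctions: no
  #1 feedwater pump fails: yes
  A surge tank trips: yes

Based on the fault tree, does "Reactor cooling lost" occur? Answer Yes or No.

No

Recirculation branch inoperative [OR]: Heat exchanger faulted=occurs, Relief valve faulted=occurs, A surge tank trips=occurs, Primary flow sensor lost=occurs → at least one input occurs → occurs.
Makeup line fails [OR]: Recirculation branch inoperative=occurs, Outboard check valve malfunctions=not → at least one input occurs → occurs.
Emergency loop lost [AND]: Standby isolation valve is down=occurs, Reserve tank faulted=occurs → all inputs occur → occurs.
Secondary loop inoperative [AND]: Coolant pump failed=occurs, #1 feedwater pump fails=occurs → all inputs occur → occurs.
Heat-sink path inoperative [OR]: Inboard bypass line faulted=occurs, Secondary loop inoperative=occurs → at least one input occurs → occurs.
Primary loop lost [OR]: Inboard heat exchanger 2 malfunctions=not, Upper relief valve 2 degraded=occurs → at least one input occurs → occurs.
Recirculation branch 2 unavailable [AND]: Surge tank 2 faulted=occurs, Flow sensor 2 is down=not → not all inputs occur → does not occur.
Makeup line 2 unavailable [AND]: Primary loop lost=occurs, Recirculation branch 2 unavailable=not, Right check valve 2 trips=occurs → not all inputs occur → does not occur.
Reactor cooling lost [AND]: Makeup line fails=occurs, Emergency loop lost=occurs, Heat-sink path inoperative=occurs, Makeup line 2 unavailable=not → not all inputs occur → does not occur.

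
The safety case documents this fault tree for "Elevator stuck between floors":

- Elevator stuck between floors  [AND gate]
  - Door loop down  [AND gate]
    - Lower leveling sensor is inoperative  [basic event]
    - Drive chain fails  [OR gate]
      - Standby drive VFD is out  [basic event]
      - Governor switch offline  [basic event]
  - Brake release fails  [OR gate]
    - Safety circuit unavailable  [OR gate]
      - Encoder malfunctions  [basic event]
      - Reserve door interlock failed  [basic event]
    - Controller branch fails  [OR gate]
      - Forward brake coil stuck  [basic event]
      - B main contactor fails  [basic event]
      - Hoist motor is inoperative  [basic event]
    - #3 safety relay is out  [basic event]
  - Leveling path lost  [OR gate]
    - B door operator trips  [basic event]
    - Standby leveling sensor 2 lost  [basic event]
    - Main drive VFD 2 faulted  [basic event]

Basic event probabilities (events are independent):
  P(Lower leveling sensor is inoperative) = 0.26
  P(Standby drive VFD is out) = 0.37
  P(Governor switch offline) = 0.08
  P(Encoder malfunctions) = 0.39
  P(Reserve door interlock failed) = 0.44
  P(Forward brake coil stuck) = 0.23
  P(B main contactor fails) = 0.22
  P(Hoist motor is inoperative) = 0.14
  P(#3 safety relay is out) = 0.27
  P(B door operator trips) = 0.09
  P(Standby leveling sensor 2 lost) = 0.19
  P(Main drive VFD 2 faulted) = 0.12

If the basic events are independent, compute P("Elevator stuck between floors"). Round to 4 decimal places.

0.0335

P(Drive chain fails) [OR] = 1 − (1−0.37) × (1−0.08) = 0.420400
P(Door loop down) [AND] = 0.26 × 0.420400 = 0.109304
P(Safety circuit unavailable) [OR] = 1 − (1−0.39) × (1−0.44) = 0.658400
P(Controller branch fails) [OR] = 1 − (1−0.23) × (1−0.22) × (1−0.14) = 0.483484
P(Brake release fails) [OR] = 1 − (1−0.658400) × (1−0.483484) × (1−0.27) = 0.871197
P(Leveling path lost) [OR] = 1 − (1−0.09) × (1−0.19) × (1−0.12) = 0.351352
P(Elevator stuck between floors) [AND] = 0.109304 × 0.871197 × 0.351352 = 0.033458
Rounded to 4 decimal places: P(Elevator stuck between floors) ≈ 0.0335.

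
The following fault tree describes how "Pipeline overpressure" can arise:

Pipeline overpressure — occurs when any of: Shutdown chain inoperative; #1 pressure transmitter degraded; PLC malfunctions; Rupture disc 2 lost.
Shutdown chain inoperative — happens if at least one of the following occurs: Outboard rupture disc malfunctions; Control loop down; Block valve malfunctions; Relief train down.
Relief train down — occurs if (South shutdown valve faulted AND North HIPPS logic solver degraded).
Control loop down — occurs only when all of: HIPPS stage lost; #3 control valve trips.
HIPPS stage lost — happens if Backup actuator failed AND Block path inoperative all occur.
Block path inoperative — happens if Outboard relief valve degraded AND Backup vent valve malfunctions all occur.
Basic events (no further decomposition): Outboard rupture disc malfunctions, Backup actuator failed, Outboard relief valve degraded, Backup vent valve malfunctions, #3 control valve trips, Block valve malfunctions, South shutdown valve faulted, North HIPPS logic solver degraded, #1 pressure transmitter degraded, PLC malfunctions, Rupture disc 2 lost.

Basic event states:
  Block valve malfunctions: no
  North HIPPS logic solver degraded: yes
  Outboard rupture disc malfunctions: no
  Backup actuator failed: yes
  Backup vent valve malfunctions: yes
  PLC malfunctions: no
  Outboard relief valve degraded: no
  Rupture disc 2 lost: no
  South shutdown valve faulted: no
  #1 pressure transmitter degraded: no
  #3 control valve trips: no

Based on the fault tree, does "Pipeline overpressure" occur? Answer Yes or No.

Block path inoperative [AND]: Outboard relief valve degraded=not, Backup vent valve malfunctions=occurs → not all inputs occur → does not occur.
HIPPS stage lost [AND]: Backup actuator failed=occurs, Block path inoperative=not → not all inputs occur → does not occur.
Control loop down [AND]: HIPPS stage lost=not, #3 control valve trips=not → not all inputs occur → does not occur.
Relief train down [AND]: South shutdown valve faulted=not, North HIPPS logic solver degraded=occurs → not all inputs occur → does not occur.
Shutdown chain inoperative [OR]: Outboard rupture disc malfunctions=not, Control loop down=not, Block valve malfunctions=not, Relief train down=not → no input occurs → does not occur.
Pipeline overpressure [OR]: Shutdown chain inoperative=not, #1 pressure transmitter degraded=not, PLC malfunctions=not, Rupture disc 2 lost=not → no input occurs → does not occur.

No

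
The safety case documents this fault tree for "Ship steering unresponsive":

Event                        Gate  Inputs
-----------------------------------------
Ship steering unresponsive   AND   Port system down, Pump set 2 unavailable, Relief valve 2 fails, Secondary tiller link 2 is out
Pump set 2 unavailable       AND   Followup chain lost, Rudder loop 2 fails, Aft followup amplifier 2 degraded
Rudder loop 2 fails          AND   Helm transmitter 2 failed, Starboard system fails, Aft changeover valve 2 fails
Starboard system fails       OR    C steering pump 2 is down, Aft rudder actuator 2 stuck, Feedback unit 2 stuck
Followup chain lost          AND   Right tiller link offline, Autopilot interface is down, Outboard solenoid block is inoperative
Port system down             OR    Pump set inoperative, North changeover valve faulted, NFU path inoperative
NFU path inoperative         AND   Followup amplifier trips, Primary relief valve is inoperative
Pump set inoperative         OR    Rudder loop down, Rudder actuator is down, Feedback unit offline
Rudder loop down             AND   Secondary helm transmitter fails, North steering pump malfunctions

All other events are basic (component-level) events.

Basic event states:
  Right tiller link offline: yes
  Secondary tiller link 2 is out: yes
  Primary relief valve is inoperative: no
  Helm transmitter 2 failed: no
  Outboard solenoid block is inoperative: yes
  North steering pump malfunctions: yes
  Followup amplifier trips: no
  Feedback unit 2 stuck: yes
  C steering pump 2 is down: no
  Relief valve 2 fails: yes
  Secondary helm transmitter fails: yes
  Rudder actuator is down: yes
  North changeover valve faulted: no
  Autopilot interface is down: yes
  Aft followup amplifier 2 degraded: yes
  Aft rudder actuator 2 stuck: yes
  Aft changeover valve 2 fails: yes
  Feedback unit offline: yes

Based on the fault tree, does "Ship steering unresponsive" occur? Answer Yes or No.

No

Rudder loop down [AND]: Secondary helm transmitter fails=occurs, North steering pump malfunctions=occurs → all inputs occur → occurs.
Pump set inoperative [OR]: Rudder loop down=occurs, Rudder actuator is down=occurs, Feedback unit offline=occurs → at least one input occurs → occurs.
NFU path inoperative [AND]: Followup amplifier trips=not, Primary relief valve is inoperative=not → not all inputs occur → does not occur.
Port system down [OR]: Pump set inoperative=occurs, North changeover valve faulted=not, NFU path inoperative=not → at least one input occurs → occurs.
Followup chain lost [AND]: Right tiller link offline=occurs, Autopilot interface is down=occurs, Outboard solenoid block is inoperative=occurs → all inputs occur → occurs.
Starboard system fails [OR]: C steering pump 2 is down=not, Aft rudder actuator 2 stuck=occurs, Feedback unit 2 stuck=occurs → at least one input occurs → occurs.
Rudder loop 2 fails [AND]: Helm transmitter 2 failed=not, Starboard system fails=occurs, Aft changeover valve 2 fails=occurs → not all inputs occur → does not occur.
Pump set 2 unavailable [AND]: Followup chain lost=occurs, Rudder loop 2 fails=not, Aft followup amplifier 2 degraded=occurs → not all inputs occur → does not occur.
Ship steering unresponsive [AND]: Port system down=occurs, Pump set 2 unavailable=not, Relief valve 2 fails=occurs, Secondary tiller link 2 is out=occurs → not all inputs occur → does not occur.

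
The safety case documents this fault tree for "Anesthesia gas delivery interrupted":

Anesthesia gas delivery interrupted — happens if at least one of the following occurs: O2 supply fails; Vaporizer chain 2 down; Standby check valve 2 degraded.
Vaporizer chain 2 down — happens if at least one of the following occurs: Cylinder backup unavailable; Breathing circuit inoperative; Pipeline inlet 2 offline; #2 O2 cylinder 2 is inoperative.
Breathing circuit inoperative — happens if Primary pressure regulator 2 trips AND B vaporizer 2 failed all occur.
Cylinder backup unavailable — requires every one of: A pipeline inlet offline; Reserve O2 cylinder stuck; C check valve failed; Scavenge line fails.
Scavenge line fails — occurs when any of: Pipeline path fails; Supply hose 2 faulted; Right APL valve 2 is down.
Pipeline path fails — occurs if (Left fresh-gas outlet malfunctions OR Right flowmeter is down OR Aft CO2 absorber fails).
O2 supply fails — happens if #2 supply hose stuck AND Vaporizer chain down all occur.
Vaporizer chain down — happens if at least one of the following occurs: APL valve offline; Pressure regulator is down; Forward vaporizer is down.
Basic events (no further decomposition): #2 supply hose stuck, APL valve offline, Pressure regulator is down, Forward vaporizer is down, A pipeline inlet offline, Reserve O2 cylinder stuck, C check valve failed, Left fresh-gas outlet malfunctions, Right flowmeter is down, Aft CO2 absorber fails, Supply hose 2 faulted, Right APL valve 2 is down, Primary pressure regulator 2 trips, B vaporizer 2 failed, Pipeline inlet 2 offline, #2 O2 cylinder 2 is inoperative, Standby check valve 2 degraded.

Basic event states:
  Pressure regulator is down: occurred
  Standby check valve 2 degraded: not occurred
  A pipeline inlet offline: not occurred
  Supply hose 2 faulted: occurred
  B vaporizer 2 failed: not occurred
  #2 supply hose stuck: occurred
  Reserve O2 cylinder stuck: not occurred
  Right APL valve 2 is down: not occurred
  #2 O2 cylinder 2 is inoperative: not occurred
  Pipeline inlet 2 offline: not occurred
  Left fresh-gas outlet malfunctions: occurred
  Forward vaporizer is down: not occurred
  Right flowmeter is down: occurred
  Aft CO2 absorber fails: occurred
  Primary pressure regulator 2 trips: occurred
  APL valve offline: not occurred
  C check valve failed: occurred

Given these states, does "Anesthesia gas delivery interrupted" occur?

Yes

Vaporizer chain down [OR]: APL valve offline=not, Pressure regulator is down=occurs, Forward vaporizer is down=not → at least one input occurs → occurs.
O2 supply fails [AND]: #2 supply hose stuck=occurs, Vaporizer chain down=occurs → all inputs occur → occurs.
Pipeline path fails [OR]: Left fresh-gas outlet malfunctions=occurs, Right flowmeter is down=occurs, Aft CO2 absorber fails=occurs → at least one input occurs → occurs.
Scavenge line fails [OR]: Pipeline path fails=occurs, Supply hose 2 faulted=occurs, Right APL valve 2 is down=not → at least one input occurs → occurs.
Cylinder backup unavailable [AND]: A pipeline inlet offline=not, Reserve O2 cylinder stuck=not, C check valve failed=occurs, Scavenge line fails=occurs → not all inputs occur → does not occur.
Breathing circuit inoperative [AND]: Primary pressure regulator 2 trips=occurs, B vaporizer 2 failed=not → not all inputs occur → does not occur.
Vaporizer chain 2 down [OR]: Cylinder backup unavailable=not, Breathing circuit inoperative=not, Pipeline inlet 2 offline=not, #2 O2 cylinder 2 is inoperative=not → no input occurs → does not occur.
Anesthesia gas delivery interrupted [OR]: O2 supply fails=occurs, Vaporizer chain 2 down=not, Standby check valve 2 degraded=not → at least one input occurs → occurs.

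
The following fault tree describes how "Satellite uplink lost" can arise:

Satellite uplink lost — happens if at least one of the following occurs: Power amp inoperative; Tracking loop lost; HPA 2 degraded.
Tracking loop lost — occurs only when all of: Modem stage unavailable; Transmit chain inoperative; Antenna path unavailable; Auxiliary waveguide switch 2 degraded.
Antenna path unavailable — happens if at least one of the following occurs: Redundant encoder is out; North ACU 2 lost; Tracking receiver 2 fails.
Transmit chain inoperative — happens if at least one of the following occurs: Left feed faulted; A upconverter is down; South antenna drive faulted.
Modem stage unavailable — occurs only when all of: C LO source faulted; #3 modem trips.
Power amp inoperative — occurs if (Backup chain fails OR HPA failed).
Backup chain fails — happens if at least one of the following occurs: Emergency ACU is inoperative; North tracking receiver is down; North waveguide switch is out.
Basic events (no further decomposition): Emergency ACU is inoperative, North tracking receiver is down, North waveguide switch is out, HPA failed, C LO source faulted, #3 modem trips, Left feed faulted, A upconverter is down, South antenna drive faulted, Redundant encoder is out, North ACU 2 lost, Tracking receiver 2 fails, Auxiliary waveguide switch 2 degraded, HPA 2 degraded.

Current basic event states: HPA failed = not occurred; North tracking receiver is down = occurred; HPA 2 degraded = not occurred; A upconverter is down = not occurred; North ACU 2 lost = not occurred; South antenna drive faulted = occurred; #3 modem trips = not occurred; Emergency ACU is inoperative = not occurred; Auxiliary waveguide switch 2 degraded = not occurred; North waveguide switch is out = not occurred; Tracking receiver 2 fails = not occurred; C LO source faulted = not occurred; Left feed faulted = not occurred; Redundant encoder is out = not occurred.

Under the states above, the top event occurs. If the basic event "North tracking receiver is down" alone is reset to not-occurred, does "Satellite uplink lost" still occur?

Counterfactual: set "North tracking receiver is down" to not occurred.
Backup chain fails [OR]: Emergency ACU is inoperative=not, North tracking receiver is down=not, North waveguide switch is out=not → no input occurs → does not occur.
Power amp inoperative [OR]: Backup chain fails=not, HPA failed=not → no input occurs → does not occur.
Modem stage unavailable [AND]: C LO source faulted=not, #3 modem trips=not → not all inputs occur → does not occur.
Transmit chain inoperative [OR]: Left feed faulted=not, A upconverter is down=not, South antenna drive faulted=occurs → at least one input occurs → occurs.
Antenna path unavailable [OR]: Redundant encoder is out=not, North ACU 2 lost=not, Tracking receiver 2 fails=not → no input occurs → does not occur.
Tracking loop lost [AND]: Modem stage unavailable=not, Transmit chain inoperative=occurs, Antenna path unavailable=not, Auxiliary waveguide switch 2 degraded=not → not all inputs occur → does not occur.
Satellite uplink lost [OR]: Power amp inoperative=not, Tracking loop lost=not, HPA 2 degraded=not → no input occurs → does not occur.

No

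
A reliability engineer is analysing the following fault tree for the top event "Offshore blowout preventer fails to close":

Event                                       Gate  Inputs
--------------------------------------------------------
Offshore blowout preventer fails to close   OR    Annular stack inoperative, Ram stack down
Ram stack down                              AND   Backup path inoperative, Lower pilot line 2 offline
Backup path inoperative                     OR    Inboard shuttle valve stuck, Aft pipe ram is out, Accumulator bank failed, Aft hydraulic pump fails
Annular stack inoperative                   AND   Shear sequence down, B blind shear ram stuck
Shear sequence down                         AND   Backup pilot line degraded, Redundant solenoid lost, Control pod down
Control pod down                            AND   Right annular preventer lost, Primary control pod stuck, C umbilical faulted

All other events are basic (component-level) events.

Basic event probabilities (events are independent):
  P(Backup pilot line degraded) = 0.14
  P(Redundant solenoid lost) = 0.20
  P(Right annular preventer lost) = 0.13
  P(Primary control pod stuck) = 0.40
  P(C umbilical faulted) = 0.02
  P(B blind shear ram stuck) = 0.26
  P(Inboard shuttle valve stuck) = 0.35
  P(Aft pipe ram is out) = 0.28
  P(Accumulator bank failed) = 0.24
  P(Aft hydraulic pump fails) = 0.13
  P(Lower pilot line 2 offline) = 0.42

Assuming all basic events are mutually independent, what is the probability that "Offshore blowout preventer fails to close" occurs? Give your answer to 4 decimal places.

0.2900

P(Control pod down) [AND] = 0.13 × 0.40 × 0.02 = 0.001040
P(Shear sequence down) [AND] = 0.14 × 0.20 × 0.001040 = 0.000029
P(Annular stack inoperative) [AND] = 0.000029 × 0.26 = 0.000008
P(Backup path inoperative) [OR] = 1 − (1−0.35) × (1−0.28) × (1−0.24) × (1−0.13) = 0.690558
P(Ram stack down) [AND] = 0.690558 × 0.42 = 0.290034
P(Offshore blowout preventer fails to close) [OR] = 1 − (1−0.000008) × (1−0.290034) = 0.290040
Rounded to 4 decimal places: P(Offshore blowout preventer fails to close) ≈ 0.2900.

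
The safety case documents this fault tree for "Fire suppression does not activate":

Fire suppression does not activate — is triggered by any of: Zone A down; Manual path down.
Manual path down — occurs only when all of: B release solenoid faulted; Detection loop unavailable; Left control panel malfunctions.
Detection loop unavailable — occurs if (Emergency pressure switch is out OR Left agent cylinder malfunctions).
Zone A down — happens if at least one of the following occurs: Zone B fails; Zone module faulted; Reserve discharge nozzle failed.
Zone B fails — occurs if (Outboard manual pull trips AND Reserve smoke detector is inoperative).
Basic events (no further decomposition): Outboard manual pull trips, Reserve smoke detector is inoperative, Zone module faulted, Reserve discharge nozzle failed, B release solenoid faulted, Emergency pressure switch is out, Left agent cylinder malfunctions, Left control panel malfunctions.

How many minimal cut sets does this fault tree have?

Zone B fails [AND]: one cut set from each child combined → 1 × 1 = 1 cut set(s).
Zone A down [OR]: union of children's cut sets → 3 cut set(s).
Detection loop unavailable [OR]: union of children's cut sets → 2 cut set(s).
Manual path down [AND]: one cut set from each child combined → 1 × 2 × 1 = 2 cut set(s).
Fire suppression does not activate [OR]: union of children's cut sets → 5 cut set(s).
Minimal cut sets: {Outboard manual pull trips, Reserve smoke detector is inoperative}; {Zone module faulted}; {Reserve discharge nozzle failed}; {B release solenoid faulted, Emergency pressure switch is out, Left control panel malfunctions}; {B release solenoid faulted, Left agent cylinder malfunctions, Left control panel malfunctions}.

5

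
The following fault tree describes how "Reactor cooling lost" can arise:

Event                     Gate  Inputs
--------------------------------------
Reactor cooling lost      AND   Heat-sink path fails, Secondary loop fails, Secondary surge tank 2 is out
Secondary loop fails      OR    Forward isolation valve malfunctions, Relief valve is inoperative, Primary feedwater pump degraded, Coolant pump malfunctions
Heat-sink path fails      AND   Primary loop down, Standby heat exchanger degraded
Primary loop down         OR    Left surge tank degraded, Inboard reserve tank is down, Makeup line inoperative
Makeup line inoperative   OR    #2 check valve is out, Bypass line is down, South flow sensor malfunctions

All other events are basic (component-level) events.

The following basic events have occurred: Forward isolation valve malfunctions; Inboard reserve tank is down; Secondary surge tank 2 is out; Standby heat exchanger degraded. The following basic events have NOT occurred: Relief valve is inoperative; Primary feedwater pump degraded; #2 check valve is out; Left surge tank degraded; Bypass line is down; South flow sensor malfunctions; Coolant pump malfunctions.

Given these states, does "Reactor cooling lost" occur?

Makeup line inoperative [OR]: #2 check valve is out=not, Bypass line is down=not, South flow sensor malfunctions=not → no input occurs → does not occur.
Primary loop down [OR]: Left surge tank degraded=not, Inboard reserve tank is down=occurs, Makeup line inoperative=not → at least one input occurs → occurs.
Heat-sink path fails [AND]: Primary loop down=occurs, Standby heat exchanger degraded=occurs → all inputs occur → occurs.
Secondary loop fails [OR]: Forward isolation valve malfunctions=occurs, Relief valve is inoperative=not, Primary feedwater pump degraded=not, Coolant pump malfunctions=not → at least one input occurs → occurs.
Reactor cooling lost [AND]: Heat-sink path fails=occurs, Secondary loop fails=occurs, Secondary surge tank 2 is out=occurs → all inputs occur → occurs.

Yes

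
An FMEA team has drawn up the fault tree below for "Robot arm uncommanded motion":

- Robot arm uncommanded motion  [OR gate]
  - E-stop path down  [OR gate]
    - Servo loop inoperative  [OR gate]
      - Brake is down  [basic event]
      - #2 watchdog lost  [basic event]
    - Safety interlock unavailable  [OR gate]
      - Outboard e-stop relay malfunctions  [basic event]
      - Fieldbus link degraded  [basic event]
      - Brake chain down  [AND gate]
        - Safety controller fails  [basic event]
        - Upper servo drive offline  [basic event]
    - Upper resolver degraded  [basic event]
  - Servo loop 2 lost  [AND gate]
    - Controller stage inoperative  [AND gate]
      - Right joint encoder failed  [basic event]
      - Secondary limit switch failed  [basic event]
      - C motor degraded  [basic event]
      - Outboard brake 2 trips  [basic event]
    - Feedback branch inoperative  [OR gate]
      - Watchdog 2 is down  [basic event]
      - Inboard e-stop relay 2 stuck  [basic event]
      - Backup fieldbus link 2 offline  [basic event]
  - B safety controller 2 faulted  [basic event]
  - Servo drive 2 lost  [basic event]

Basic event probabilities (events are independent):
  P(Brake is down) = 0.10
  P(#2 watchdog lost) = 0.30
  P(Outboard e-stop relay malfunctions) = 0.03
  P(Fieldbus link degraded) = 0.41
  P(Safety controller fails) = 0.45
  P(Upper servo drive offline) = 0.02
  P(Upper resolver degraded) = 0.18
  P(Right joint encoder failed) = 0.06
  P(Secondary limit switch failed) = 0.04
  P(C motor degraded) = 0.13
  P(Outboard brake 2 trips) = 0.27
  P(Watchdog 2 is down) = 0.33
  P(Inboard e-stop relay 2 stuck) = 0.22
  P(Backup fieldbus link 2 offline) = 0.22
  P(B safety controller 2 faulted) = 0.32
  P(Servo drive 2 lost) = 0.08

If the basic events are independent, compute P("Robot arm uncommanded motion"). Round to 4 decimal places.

0.8167

P(Servo loop inoperative) [OR] = 1 − (1−0.10) × (1−0.30) = 0.370000
P(Brake chain down) [AND] = 0.45 × 0.02 = 0.009000
P(Safety interlock unavailable) [OR] = 1 − (1−0.03) × (1−0.41) × (1−0.009000) = 0.432851
P(E-stop path down) [OR] = 1 − (1−0.370000) × (1−0.432851) × (1−0.18) = 0.707011
P(Controller stage inoperative) [AND] = 0.06 × 0.04 × 0.13 × 0.27 = 0.000084
P(Feedback branch inoperative) [OR] = 1 − (1−0.33) × (1−0.22) × (1−0.22) = 0.592372
P(Servo loop 2 lost) [AND] = 0.000084 × 0.592372 = 0.000050
P(Robot arm uncommanded motion) [OR] = 1 − (1−0.707011) × (1−0.000050) × (1−0.32) × (1−0.08) = 0.816715
Rounded to 4 decimal places: P(Robot arm uncommanded motion) ≈ 0.8167.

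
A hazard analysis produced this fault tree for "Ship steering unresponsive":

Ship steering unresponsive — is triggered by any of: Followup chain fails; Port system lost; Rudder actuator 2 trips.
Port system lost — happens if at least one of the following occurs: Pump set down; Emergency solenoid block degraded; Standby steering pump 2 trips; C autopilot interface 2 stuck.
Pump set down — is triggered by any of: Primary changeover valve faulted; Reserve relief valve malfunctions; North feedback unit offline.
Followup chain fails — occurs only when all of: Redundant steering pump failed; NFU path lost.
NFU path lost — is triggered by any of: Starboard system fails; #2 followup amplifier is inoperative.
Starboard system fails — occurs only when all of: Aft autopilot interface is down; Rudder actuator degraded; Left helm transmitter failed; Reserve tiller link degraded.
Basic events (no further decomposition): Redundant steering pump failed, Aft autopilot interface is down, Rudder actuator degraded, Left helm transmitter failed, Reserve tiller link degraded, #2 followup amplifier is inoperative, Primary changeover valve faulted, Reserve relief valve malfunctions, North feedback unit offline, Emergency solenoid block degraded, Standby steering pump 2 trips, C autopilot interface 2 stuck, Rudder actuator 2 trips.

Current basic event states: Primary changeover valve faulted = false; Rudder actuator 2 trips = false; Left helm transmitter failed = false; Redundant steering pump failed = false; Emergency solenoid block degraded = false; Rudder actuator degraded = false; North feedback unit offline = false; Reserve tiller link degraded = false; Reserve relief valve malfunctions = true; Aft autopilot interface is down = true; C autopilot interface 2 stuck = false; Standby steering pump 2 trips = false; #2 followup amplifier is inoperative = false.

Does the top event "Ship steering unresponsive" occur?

Starboard system fails [AND]: Aft autopilot interface is down=occurs, Rudder actuator degraded=not, Left helm transmitter failed=not, Reserve tiller link degraded=not → not all inputs occur → does not occur.
NFU path lost [OR]: Starboard system fails=not, #2 followup amplifier is inoperative=not → no input occurs → does not occur.
Followup chain fails [AND]: Redundant steering pump failed=not, NFU path lost=not → not all inputs occur → does not occur.
Pump set down [OR]: Primary changeover valve faulted=not, Reserve relief valve malfunctions=occurs, North feedback unit offline=not → at least one input occurs → occurs.
Port system lost [OR]: Pump set down=occurs, Emergency solenoid block degraded=not, Standby steering pump 2 trips=not, C autopilot interface 2 stuck=not → at least one input occurs → occurs.
Ship steering unresponsive [OR]: Followup chain fails=not, Port system lost=occurs, Rudder actuator 2 trips=not → at least one input occurs → occurs.

Yes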